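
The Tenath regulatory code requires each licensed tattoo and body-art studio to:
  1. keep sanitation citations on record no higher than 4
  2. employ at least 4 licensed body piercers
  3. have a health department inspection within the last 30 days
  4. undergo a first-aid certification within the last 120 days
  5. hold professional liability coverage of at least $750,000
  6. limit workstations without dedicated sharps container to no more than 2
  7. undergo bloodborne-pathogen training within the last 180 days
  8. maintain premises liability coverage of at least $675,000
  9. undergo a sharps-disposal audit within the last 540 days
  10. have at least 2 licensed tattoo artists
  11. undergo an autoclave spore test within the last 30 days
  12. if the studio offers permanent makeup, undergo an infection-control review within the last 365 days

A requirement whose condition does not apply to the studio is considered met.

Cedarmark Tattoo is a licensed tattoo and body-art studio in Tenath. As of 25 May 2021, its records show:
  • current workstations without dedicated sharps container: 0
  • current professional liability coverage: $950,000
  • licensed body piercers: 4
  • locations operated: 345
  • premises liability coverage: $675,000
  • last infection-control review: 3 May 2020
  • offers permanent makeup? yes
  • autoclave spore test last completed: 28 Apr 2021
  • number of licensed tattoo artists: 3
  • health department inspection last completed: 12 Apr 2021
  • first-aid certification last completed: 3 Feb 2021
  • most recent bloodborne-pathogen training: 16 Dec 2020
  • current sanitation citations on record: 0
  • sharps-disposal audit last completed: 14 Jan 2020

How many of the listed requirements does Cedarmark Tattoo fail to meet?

1. sanitation citations on record 0 ≤ 4 → met
2. licensed body piercers 4 ≥ 4 → met
3. health department inspection 43 days ago vs limit 30 → not met
4. first-aid certification 111 days ago vs limit 120 → met
5. professional liability coverage $950,000 ≥ $750,000 → met
6. workstations without dedicated sharps container 0 ≤ 2 → met
7. bloodborne-pathogen training 160 days ago vs limit 180 → met
8. premises liability coverage $675,000 ≥ $675,000 → met
9. sharps-disposal audit 497 days ago vs limit 540 → met
10. licensed tattoo artists 3 ≥ 2 → met
11. autoclave spore test 27 days ago vs limit 30 → met
12. condition 'offers permanent makeup' holds; infection-control review 387 days ago vs limit 365 → not met
Not met: 2 of 12

2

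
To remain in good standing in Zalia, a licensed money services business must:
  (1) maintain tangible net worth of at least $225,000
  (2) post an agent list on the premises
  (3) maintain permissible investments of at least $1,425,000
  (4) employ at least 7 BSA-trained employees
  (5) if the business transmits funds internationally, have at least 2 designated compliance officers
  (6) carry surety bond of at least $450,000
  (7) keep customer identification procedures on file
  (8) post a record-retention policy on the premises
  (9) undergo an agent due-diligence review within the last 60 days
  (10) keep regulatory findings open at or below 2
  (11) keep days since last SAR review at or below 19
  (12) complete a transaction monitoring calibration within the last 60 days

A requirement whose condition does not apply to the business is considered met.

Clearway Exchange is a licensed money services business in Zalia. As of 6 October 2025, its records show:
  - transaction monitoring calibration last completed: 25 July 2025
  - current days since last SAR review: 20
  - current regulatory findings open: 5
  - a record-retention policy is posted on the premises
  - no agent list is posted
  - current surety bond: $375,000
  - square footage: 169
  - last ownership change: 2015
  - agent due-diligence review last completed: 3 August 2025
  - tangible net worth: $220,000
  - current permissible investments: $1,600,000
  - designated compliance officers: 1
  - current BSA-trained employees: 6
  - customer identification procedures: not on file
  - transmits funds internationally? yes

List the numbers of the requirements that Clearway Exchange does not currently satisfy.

1. tangible net worth $220,000 < $225,000 → not met
2. agent list absent → not met
3. permissible investments $1,600,000 ≥ $1,425,000 → met
4. BSA-trained employees 6 < 7 → not met
5. condition 'transmits funds internationally' holds; designated compliance officers 1 < 2 → not met
6. surety bond $375,000 < $450,000 → not met
7. customer identification procedures absent → not met
8. record-retention policy present → met
9. agent due-diligence review 64 days ago vs limit 60 → not met
10. regulatory findings open 5 > 2 → not met
11. days since last SAR review 20 > 19 → not met
12. transaction monitoring calibration 73 days ago vs limit 60 → not met
Not met: 1, 2, 4, 5, 6, 7, 9, 10, 11, 12

1, 2, 4, 5, 6, 7, 9, 10, 11, 12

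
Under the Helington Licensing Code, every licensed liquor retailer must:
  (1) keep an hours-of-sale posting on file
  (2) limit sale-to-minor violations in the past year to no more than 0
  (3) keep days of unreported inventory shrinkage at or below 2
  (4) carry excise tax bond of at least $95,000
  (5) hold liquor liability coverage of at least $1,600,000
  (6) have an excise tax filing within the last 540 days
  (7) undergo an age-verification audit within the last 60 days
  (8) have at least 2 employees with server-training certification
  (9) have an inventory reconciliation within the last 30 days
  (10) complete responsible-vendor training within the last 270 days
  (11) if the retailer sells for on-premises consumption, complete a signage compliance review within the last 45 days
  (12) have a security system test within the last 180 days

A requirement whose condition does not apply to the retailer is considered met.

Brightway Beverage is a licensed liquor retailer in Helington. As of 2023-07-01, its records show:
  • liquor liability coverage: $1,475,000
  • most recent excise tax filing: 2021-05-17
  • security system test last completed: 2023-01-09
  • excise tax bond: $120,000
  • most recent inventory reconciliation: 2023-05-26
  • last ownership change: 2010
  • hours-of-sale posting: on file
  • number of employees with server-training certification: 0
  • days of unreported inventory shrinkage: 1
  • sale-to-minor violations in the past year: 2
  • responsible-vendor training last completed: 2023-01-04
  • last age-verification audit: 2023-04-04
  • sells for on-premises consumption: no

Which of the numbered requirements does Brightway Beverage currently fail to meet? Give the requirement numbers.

2, 5, 6, 7, 8, 9

1. hours-of-sale posting present → met
2. sale-to-minor violations in the past year 2 > 0 → not met
3. days of unreported inventory shrinkage 1 ≤ 2 → met
4. excise tax bond $120,000 ≥ $95,000 → met
5. liquor liability coverage $1,475,000 < $1,600,000 → not met
6. excise tax filing 775 days ago vs limit 540 → not met
7. age-verification audit 88 days ago vs limit 60 → not met
8. employees with server-training certification 0 < 2 → not met
9. inventory reconciliation 36 days ago vs limit 30 → not met
10. responsible-vendor training 178 days ago vs limit 270 → met
11. condition 'sells for on-premises consumption' does not hold → requirement n/a → met
12. security system test 173 days ago vs limit 180 → met
Not met: 2, 5, 6, 7, 8, 9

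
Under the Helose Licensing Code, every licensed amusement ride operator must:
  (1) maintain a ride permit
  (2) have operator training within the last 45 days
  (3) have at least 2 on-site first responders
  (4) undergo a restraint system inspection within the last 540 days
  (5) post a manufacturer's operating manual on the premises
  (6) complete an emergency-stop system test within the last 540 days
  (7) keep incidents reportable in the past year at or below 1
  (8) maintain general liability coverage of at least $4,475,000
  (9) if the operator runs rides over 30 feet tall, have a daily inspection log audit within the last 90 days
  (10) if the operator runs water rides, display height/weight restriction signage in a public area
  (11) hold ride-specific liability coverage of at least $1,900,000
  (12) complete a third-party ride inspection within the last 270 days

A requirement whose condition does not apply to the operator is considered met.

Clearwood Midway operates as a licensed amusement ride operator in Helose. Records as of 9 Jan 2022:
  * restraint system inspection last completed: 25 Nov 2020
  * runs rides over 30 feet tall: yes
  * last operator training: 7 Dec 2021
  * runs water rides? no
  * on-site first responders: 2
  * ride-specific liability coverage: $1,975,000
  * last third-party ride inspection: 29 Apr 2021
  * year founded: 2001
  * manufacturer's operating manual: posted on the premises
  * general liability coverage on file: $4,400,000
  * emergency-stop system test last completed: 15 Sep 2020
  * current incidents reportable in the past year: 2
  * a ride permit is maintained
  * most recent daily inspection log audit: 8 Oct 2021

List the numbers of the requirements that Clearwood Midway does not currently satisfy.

1. ride permit present → met
2. operator training 33 days ago vs limit 45 → met
3. on-site first responders 2 ≥ 2 → met
4. restraint system inspection 410 days ago vs limit 540 → met
5. manufacturer's operating manual present → met
6. emergency-stop system test 481 days ago vs limit 540 → met
7. incidents reportable in the past year 2 > 1 → not met
8. general liability coverage $4,400,000 < $4,475,000 → not met
9. condition 'runs rides over 30 feet tall' holds; daily inspection log audit 93 days ago vs limit 90 → not met
10. condition 'runs water rides' does not hold → requirement n/a → met
11. ride-specific liability coverage $1,975,000 ≥ $1,900,000 → met
12. third-party ride inspection 255 days ago vs limit 270 → met
Not met: 7, 8, 9

7, 8, 9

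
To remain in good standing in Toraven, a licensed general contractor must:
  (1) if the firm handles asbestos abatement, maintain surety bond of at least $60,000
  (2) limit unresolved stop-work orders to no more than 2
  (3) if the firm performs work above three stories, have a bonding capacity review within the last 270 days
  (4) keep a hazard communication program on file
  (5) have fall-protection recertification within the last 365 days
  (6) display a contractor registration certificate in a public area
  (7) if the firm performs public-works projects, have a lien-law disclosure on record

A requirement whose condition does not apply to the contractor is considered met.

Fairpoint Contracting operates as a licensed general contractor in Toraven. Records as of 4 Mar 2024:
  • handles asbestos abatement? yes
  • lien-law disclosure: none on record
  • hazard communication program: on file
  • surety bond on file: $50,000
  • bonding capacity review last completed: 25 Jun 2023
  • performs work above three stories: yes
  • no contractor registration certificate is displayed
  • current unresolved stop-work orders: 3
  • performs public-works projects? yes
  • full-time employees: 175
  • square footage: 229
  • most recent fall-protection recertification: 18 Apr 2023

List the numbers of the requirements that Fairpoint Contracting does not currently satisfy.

1. condition 'handles asbestos abatement' holds; surety bond $50,000 < $60,000 → not met
2. unresolved stop-work orders 3 > 2 → not met
3. condition 'performs work above three stories' holds; bonding capacity review 253 days ago vs limit 270 → met
4. hazard communication program present → met
5. fall-protection recertification 321 days ago vs limit 365 → met
6. contractor registration certificate absent → not met
7. condition 'performs public-works projects' holds; lien-law disclosure absent → not met
Not met: 1, 2, 6, 7

1, 2, 6, 7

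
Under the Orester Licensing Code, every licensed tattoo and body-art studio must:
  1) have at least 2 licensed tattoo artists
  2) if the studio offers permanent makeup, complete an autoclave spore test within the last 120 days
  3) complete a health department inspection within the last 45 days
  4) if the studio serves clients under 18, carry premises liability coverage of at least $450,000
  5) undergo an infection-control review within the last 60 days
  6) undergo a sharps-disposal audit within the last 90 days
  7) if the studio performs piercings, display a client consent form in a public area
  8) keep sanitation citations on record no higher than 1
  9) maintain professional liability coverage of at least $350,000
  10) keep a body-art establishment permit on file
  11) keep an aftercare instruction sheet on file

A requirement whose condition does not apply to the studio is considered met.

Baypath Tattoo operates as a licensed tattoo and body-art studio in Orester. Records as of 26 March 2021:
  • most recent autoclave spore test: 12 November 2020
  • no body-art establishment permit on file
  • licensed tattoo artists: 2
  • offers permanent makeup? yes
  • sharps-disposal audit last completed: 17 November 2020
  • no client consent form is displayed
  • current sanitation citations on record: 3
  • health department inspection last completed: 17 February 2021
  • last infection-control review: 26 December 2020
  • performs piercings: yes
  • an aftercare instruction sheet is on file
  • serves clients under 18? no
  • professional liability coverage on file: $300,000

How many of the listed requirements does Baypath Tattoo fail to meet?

1. licensed tattoo artists 2 ≥ 2 → met
2. condition 'offers permanent makeup' holds; autoclave spore test 134 days ago vs limit 120 → not met
3. health department inspection 37 days ago vs limit 45 → met
4. condition 'serves clients under 18' does not hold → requirement n/a → met
5. infection-control review 90 days ago vs limit 60 → not met
6. sharps-disposal audit 129 days ago vs limit 90 → not met
7. condition 'performs piercings' holds; client consent form absent → not met
8. sanitation citations on record 3 > 1 → not met
9. professional liability coverage $300,000 < $350,000 → not met
10. body-art establishment permit absent → not met
11. aftercare instruction sheet present → met
Not met: 7 of 11

7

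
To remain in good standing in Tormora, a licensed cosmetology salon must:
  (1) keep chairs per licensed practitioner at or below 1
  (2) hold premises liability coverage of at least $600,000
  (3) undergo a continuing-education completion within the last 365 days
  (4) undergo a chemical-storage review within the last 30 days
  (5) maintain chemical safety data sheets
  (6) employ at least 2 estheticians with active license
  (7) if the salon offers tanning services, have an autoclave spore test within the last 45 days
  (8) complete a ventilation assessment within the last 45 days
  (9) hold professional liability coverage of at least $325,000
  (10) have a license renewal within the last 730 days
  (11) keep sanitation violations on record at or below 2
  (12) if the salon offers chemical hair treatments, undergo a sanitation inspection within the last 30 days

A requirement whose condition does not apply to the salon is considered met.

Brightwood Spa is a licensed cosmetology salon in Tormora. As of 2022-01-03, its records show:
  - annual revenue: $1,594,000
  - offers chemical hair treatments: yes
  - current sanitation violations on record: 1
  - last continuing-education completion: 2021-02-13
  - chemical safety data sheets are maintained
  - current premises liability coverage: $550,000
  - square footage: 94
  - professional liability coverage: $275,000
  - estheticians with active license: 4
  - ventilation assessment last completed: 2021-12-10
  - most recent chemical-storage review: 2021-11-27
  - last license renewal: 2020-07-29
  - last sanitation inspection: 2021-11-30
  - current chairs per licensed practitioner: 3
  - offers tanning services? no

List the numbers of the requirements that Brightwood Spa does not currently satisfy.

1, 2, 4, 9, 12

1. chairs per licensed practitioner 3 > 1 → not met
2. premises liability coverage $550,000 < $600,000 → not met
3. continuing-education completion 324 days ago vs limit 365 → met
4. chemical-storage review 37 days ago vs limit 30 → not met
5. chemical safety data sheets present → met
6. estheticians with active license 4 ≥ 2 → met
7. condition 'offers tanning services' does not hold → requirement n/a → met
8. ventilation assessment 24 days ago vs limit 45 → met
9. professional liability coverage $275,000 < $325,000 → not met
10. license renewal 523 days ago vs limit 730 → met
11. sanitation violations on record 1 ≤ 2 → met
12. condition 'offers chemical hair treatments' holds; sanitation inspection 34 days ago vs limit 30 → not met
Not met: 1, 2, 4, 9, 12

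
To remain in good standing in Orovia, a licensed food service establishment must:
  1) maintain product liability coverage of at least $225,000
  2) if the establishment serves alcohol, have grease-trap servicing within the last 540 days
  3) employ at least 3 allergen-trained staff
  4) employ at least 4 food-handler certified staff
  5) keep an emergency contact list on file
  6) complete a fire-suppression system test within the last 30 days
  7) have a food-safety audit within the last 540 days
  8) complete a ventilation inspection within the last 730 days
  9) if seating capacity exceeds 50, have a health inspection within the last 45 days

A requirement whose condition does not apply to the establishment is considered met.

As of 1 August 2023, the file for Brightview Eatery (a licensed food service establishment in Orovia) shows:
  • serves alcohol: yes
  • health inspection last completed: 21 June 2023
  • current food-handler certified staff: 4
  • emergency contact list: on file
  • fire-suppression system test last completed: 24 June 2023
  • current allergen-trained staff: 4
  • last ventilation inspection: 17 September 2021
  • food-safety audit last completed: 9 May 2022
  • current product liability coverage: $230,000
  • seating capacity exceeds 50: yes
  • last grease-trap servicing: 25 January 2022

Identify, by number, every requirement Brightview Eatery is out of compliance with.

2, 6

1. product liability coverage $230,000 ≥ $225,000 → met
2. condition 'serves alcohol' holds; grease-trap servicing 553 days ago vs limit 540 → not met
3. allergen-trained staff 4 ≥ 3 → met
4. food-handler certified staff 4 ≥ 4 → met
5. emergency contact list present → met
6. fire-suppression system test 38 days ago vs limit 30 → not met
7. food-safety audit 449 days ago vs limit 540 → met
8. ventilation inspection 683 days ago vs limit 730 → met
9. condition 'seating capacity exceeds 50' holds; health inspection 41 days ago vs limit 45 → met
Not met: 2, 6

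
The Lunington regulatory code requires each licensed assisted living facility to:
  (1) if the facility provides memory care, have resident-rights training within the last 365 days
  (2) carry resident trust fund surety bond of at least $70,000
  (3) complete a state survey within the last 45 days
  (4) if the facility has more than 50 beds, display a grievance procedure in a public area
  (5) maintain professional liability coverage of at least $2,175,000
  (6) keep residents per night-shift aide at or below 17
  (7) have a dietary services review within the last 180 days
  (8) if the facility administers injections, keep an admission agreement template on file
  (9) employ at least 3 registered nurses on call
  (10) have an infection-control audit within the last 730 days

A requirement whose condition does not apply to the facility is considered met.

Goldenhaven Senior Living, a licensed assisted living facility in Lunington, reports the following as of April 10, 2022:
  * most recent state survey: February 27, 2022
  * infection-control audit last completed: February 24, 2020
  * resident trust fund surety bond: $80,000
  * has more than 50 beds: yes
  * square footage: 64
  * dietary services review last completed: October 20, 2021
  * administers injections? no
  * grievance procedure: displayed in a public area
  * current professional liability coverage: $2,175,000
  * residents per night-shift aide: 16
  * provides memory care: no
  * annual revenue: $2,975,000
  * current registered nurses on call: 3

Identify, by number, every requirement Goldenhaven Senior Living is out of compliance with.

1. condition 'provides memory care' does not hold → requirement n/a → met
2. resident trust fund surety bond $80,000 ≥ $70,000 → met
3. state survey 42 days ago vs limit 45 → met
4. condition 'has more than 50 beds' holds; grievance procedure present → met
5. professional liability coverage $2,175,000 ≥ $2,175,000 → met
6. residents per night-shift aide 16 ≤ 17 → met
7. dietary services review 172 days ago vs limit 180 → met
8. condition 'administers injections' does not hold → requirement n/a → met
9. registered nurses on call 3 ≥ 3 → met
10. infection-control audit 776 days ago vs limit 730 → not met
Not met: 10

10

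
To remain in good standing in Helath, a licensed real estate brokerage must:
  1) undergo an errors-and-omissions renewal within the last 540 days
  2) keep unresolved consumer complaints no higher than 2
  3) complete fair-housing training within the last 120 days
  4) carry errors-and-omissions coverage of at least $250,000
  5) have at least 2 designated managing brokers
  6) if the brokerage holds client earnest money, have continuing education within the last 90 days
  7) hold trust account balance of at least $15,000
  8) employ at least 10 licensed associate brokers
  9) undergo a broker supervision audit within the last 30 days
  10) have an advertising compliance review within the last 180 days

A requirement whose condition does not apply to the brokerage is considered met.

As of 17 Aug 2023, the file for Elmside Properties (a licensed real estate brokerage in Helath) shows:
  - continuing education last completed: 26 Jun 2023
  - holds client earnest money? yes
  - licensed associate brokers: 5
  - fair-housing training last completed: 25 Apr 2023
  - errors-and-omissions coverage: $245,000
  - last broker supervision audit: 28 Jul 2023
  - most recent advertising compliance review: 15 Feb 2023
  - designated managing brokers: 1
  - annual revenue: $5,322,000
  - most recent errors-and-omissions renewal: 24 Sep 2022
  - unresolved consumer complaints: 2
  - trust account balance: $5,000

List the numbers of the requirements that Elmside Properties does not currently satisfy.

4, 5, 7, 8, 10

1. errors-and-omissions renewal 327 days ago vs limit 540 → met
2. unresolved consumer complaints 2 ≤ 2 → met
3. fair-housing training 114 days ago vs limit 120 → met
4. errors-and-omissions coverage $245,000 < $250,000 → not met
5. designated managing brokers 1 < 2 → not met
6. condition 'holds client earnest money' holds; continuing education 52 days ago vs limit 90 → met
7. trust account balance $5,000 < $15,000 → not met
8. licensed associate brokers 5 < 10 → not met
9. broker supervision audit 20 days ago vs limit 30 → met
10. advertising compliance review 183 days ago vs limit 180 → not met
Not met: 4, 5, 7, 8, 10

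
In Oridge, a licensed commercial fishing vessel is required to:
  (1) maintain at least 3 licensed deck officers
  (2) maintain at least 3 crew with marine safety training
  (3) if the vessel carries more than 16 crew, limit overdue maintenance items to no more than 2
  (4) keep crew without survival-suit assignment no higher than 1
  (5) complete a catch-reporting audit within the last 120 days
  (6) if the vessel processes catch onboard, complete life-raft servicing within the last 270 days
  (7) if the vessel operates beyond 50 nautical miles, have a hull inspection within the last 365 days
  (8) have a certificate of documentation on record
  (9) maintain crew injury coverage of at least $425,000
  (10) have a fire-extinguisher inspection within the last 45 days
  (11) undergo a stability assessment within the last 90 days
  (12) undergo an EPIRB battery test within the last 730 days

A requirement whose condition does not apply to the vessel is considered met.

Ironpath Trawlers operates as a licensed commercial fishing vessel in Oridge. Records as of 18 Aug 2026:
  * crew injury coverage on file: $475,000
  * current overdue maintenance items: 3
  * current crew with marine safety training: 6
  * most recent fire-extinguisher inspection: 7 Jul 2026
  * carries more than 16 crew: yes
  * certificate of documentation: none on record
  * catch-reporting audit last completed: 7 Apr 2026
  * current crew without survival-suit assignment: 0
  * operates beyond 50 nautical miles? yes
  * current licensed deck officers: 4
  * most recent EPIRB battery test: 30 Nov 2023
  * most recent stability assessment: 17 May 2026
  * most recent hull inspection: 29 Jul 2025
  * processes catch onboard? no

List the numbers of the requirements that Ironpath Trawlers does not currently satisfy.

1. licensed deck officers 4 ≥ 3 → met
2. crew with marine safety training 6 ≥ 3 → met
3. condition 'carries more than 16 crew' holds; overdue maintenance items 3 > 2 → not met
4. crew without survival-suit assignment 0 ≤ 1 → met
5. catch-reporting audit 133 days ago vs limit 120 → not met
6. condition 'processes catch onboard' does not hold → requirement n/a → met
7. condition 'operates beyond 50 nautical miles' holds; hull inspection 385 days ago vs limit 365 → not met
8. certificate of documentation absent → not met
9. crew injury coverage $475,000 ≥ $425,000 → met
10. fire-extinguisher inspection 42 days ago vs limit 45 → met
11. stability assessment 93 days ago vs limit 90 → not met
12. EPIRB battery test 992 days ago vs limit 730 → not met
Not met: 3, 5, 7, 8, 11, 12

3, 5, 7, 8, 11, 12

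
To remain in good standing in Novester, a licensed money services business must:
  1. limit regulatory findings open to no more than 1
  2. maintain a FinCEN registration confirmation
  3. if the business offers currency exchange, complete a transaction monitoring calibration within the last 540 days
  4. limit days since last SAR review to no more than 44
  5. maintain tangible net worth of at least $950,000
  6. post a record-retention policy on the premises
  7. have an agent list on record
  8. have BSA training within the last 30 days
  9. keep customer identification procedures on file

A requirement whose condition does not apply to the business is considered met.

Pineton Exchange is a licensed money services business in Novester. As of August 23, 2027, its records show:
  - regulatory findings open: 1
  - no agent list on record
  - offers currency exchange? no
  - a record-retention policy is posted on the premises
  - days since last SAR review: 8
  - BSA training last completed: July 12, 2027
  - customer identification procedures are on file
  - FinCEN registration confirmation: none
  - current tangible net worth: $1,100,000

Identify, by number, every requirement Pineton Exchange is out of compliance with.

1. regulatory findings open 1 ≤ 1 → met
2. FinCEN registration confirmation absent → not met
3. condition 'offers currency exchange' does not hold → requirement n/a → met
4. days since last SAR review 8 ≤ 44 → met
5. tangible net worth $1,100,000 ≥ $950,000 → met
6. record-retention policy present → met
7. agent list absent → not met
8. BSA training 42 days ago vs limit 30 → not met
9. customer identification procedures present → met
Not met: 2, 7, 8

2, 7, 8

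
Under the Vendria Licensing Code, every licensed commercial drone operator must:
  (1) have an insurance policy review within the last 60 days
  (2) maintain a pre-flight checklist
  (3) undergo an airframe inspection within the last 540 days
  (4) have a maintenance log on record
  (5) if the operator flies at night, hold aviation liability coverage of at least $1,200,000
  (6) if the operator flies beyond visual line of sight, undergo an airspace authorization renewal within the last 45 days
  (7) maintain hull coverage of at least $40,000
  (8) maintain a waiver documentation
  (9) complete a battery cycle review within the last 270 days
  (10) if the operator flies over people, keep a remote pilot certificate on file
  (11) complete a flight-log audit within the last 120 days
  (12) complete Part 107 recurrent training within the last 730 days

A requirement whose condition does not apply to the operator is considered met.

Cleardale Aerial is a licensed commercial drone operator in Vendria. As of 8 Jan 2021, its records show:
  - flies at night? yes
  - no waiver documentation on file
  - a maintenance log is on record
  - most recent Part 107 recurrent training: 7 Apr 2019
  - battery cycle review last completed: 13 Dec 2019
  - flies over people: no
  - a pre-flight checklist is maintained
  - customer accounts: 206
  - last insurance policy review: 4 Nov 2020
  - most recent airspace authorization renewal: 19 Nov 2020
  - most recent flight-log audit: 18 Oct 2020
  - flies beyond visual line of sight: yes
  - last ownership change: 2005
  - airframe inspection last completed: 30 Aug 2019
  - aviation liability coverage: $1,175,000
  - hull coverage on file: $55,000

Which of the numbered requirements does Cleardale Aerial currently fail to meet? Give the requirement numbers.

1. insurance policy review 65 days ago vs limit 60 → not met
2. pre-flight checklist present → met
3. airframe inspection 497 days ago vs limit 540 → met
4. maintenance log present → met
5. condition 'flies at night' holds; aviation liability coverage $1,175,000 < $1,200,000 → not met
6. condition 'flies beyond visual line of sight' holds; airspace authorization renewal 50 days ago vs limit 45 → not met
7. hull coverage $55,000 ≥ $40,000 → met
8. waiver documentation absent → not met
9. battery cycle review 392 days ago vs limit 270 → not met
10. condition 'flies over people' does not hold → requirement n/a → met
11. flight-log audit 82 days ago vs limit 120 → met
12. Part 107 recurrent training 642 days ago vs limit 730 → met
Not met: 1, 5, 6, 8, 9

1, 5, 6, 8, 9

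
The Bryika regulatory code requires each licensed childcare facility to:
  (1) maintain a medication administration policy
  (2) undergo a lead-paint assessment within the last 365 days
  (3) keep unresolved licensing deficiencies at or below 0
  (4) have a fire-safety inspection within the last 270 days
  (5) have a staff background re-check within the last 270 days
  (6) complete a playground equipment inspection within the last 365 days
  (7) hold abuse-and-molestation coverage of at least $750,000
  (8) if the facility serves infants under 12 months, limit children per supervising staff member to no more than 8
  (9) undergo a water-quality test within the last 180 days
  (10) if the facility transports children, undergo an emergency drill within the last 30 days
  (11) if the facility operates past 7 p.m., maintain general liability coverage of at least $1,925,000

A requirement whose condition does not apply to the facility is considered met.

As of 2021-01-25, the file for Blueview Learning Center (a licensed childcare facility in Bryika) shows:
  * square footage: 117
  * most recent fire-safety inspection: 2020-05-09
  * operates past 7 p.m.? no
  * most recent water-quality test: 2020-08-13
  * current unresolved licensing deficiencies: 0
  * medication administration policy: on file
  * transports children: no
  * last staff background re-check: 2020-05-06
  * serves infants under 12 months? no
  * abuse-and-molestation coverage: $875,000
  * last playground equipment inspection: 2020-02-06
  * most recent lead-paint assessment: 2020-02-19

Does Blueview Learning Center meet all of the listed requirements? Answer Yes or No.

1. medication administration policy present → met
2. lead-paint assessment 341 days ago vs limit 365 → met
3. unresolved licensing deficiencies 0 ≤ 0 → met
4. fire-safety inspection 261 days ago vs limit 270 → met
5. staff background re-check 264 days ago vs limit 270 → met
6. playground equipment inspection 354 days ago vs limit 365 → met
7. abuse-and-molestation coverage $875,000 ≥ $750,000 → met
8. condition 'serves infants under 12 months' does not hold → requirement n/a → met
9. water-quality test 165 days ago vs limit 180 → met
10. condition 'transports children' does not hold → requirement n/a → met
11. condition 'operates past 7 p.m.' does not hold → requirement n/a → met
All met.

Yes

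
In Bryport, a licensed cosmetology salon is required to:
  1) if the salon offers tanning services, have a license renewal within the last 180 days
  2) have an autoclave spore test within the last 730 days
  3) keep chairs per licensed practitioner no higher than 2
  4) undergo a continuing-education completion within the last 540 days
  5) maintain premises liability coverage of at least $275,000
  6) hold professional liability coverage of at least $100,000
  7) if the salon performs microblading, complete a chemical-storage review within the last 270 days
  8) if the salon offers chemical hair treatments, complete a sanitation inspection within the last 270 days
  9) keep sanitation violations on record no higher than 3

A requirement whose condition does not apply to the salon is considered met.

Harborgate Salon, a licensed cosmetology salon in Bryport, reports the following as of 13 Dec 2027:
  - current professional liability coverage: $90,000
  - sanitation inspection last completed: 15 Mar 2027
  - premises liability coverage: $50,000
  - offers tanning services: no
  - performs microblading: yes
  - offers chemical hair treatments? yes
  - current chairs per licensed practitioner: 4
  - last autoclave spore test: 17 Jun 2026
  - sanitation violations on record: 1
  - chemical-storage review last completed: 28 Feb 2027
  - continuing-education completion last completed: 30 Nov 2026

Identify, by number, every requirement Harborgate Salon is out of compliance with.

3, 5, 6, 7, 8

1. condition 'offers tanning services' does not hold → requirement n/a → met
2. autoclave spore test 544 days ago vs limit 730 → met
3. chairs per licensed practitioner 4 > 2 → not met
4. continuing-education completion 378 days ago vs limit 540 → met
5. premises liability coverage $50,000 < $275,000 → not met
6. professional liability coverage $90,000 < $100,000 → not met
7. condition 'performs microblading' holds; chemical-storage review 288 days ago vs limit 270 → not met
8. condition 'offers chemical hair treatments' holds; sanitation inspection 273 days ago vs limit 270 → not met
9. sanitation violations on record 1 ≤ 3 → met
Not met: 3, 5, 6, 7, 8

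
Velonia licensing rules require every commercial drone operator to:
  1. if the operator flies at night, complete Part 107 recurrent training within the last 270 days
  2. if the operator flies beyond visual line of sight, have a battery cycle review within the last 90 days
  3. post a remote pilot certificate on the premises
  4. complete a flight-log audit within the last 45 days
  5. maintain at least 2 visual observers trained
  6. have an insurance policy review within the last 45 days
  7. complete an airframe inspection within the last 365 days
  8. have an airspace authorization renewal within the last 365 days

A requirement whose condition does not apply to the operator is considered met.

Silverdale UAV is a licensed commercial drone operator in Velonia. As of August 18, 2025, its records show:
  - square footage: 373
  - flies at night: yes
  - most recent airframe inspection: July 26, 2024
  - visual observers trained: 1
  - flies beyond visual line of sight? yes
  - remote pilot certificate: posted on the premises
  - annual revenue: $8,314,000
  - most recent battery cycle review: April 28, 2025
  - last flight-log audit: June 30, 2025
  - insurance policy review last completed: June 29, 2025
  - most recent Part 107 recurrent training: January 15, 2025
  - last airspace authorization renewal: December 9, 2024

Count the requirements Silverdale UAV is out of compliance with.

1. condition 'flies at night' holds; Part 107 recurrent training 215 days ago vs limit 270 → met
2. condition 'flies beyond visual line of sight' holds; battery cycle review 112 days ago vs limit 90 → not met
3. remote pilot certificate present → met
4. flight-log audit 49 days ago vs limit 45 → not met
5. visual observers trained 1 < 2 → not met
6. insurance policy review 50 days ago vs limit 45 → not met
7. airframe inspection 388 days ago vs limit 365 → not met
8. airspace authorization renewal 252 days ago vs limit 365 → met
Not met: 5 of 8

5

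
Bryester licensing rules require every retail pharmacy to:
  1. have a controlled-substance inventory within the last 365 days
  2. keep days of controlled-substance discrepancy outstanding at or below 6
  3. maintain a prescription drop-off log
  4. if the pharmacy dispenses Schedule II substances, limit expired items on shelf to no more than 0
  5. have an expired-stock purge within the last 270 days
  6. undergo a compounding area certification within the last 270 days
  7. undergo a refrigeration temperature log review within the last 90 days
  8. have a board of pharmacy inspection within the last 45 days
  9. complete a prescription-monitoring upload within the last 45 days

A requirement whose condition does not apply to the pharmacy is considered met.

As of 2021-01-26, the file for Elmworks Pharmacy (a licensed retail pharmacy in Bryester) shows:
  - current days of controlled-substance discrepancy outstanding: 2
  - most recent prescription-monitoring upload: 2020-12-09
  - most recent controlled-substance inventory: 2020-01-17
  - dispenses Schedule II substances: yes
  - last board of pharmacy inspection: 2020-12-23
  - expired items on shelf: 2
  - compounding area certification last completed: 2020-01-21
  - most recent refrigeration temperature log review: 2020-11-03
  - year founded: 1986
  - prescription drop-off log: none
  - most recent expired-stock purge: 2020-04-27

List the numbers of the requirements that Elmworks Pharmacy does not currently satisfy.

1, 3, 4, 5, 6, 9

1. controlled-substance inventory 375 days ago vs limit 365 → not met
2. days of controlled-substance discrepancy outstanding 2 ≤ 6 → met
3. prescription drop-off log absent → not met
4. condition 'dispenses Schedule II substances' holds; expired items on shelf 2 > 0 → not met
5. expired-stock purge 274 days ago vs limit 270 → not met
6. compounding area certification 371 days ago vs limit 270 → not met
7. refrigeration temperature log review 84 days ago vs limit 90 → met
8. board of pharmacy inspection 34 days ago vs limit 45 → met
9. prescription-monitoring upload 48 days ago vs limit 45 → not met
Not met: 1, 3, 4, 5, 6, 9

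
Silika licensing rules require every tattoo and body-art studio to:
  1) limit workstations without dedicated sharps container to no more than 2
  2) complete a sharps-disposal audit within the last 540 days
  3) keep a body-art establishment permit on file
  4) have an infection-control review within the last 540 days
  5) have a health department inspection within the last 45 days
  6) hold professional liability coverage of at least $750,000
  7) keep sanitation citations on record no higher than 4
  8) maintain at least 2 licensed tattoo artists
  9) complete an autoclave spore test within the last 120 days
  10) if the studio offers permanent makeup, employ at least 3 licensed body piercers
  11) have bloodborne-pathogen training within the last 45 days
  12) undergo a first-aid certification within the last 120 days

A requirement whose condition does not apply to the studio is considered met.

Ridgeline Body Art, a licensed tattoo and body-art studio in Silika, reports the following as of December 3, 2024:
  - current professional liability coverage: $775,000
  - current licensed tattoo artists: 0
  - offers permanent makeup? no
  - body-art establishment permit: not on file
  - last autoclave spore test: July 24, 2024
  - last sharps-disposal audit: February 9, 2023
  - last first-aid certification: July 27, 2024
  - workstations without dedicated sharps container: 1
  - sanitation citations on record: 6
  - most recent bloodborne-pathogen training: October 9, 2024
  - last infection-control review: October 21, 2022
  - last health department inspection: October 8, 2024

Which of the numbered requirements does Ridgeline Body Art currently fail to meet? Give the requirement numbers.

1. workstations without dedicated sharps container 1 ≤ 2 → met
2. sharps-disposal audit 663 days ago vs limit 540 → not met
3. body-art establishment permit absent → not met
4. infection-control review 774 days ago vs limit 540 → not met
5. health department inspection 56 days ago vs limit 45 → not met
6. professional liability coverage $775,000 ≥ $750,000 → met
7. sanitation citations on record 6 > 4 → not met
8. licensed tattoo artists 0 < 2 → not met
9. autoclave spore test 132 days ago vs limit 120 → not met
10. condition 'offers permanent makeup' does not hold → requirement n/a → met
11. bloodborne-pathogen training 55 days ago vs limit 45 → not met
12. first-aid certification 129 days ago vs limit 120 → not met
Not met: 2, 3, 4, 5, 7, 8, 9, 11, 12

2, 3, 4, 5, 7, 8, 9, 11, 12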